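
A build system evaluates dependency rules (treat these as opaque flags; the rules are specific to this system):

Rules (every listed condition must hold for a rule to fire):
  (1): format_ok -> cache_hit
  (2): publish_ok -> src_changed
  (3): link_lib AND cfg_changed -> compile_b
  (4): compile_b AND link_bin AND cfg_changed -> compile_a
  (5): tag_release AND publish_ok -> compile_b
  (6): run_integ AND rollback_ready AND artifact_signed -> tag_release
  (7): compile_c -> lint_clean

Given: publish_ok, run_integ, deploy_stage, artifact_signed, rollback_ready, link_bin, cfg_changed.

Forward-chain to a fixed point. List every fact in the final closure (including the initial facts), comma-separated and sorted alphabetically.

artifact_signed, cfg_changed, compile_a, compile_b, deploy_stage, link_bin, publish_ok, rollback_ready, run_integ, src_changed, tag_release

[1] (2) [publish_ok -> src_changed]; (6) [run_integ AND rollback_ready AND artifact_signed -> tag_release]. ⇒ new: src_changed, tag_release.
[2] (5) [tag_release AND publish_ok -> compile_b]. ⇒ new: compile_b.
[3] (4) [compile_b AND link_bin AND cfg_changed -> compile_a]. ⇒ new: compile_a.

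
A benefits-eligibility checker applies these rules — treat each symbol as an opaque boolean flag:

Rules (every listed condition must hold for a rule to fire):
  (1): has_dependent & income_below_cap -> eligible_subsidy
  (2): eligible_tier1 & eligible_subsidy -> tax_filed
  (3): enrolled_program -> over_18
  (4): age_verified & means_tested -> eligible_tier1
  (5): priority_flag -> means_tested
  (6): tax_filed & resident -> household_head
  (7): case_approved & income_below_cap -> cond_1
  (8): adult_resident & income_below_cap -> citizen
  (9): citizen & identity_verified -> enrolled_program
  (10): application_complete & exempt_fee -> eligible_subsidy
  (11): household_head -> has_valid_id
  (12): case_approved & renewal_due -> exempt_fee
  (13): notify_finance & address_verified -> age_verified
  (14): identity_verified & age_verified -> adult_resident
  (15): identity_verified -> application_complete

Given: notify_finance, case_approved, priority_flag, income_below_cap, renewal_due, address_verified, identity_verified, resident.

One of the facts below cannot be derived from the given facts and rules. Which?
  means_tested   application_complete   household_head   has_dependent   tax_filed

[1] (5) [priority_flag -> means_tested]; (7) [case_approved & income_below_cap -> cond_1]; (12) [case_approved & renewal_due -> exempt_fee]; (13) [notify_finance & address_verified -> age_verified]; (15) [identity_verified -> application_complete]. ⇒ new: means_tested, cond_1, exempt_fee, age_verified, application_complete.
[2] (4) [age_verified & means_tested -> eligible_tier1]; (10) [application_complete & exempt_fee -> eligible_subsidy]; (14) [identity_verified & age_verified -> adult_resident]. ⇒ new: eligible_tier1, eligible_subsidy, adult_resident.
[3] (2) [eligible_tier1 & eligible_subsidy -> tax_filed]; (8) [adult_resident & income_below_cap -> citizen]. ⇒ new: tax_filed, citizen.
[4] (6) [tax_filed & resident -> household_head]; (9) [citizen & identity_verified -> enrolled_program]. ⇒ new: household_head, enrolled_program.
[5] (3) [enrolled_program -> over_18]; (11) [household_head -> has_valid_id]. ⇒ new: over_18, has_valid_id.
Derived: means_tested (round 1), tax_filed (round 3), application_complete (round 1), household_head (round 4). has_dependent never appears in any round.

has_dependent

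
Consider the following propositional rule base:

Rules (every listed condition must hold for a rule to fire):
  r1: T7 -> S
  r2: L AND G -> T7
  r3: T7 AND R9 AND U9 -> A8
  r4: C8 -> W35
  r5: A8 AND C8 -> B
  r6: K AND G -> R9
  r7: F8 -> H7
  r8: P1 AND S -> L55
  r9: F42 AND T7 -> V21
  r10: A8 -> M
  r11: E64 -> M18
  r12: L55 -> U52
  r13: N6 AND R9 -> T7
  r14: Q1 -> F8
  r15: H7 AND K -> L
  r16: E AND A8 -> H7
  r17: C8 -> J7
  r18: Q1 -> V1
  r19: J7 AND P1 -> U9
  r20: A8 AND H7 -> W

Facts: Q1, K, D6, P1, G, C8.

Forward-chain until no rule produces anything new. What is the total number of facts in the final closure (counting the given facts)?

22

Round 1 — r4, r6, r14, r17, r18, derive W35, R9, F8, J7, V1.
Round 2 — r7, r19, derive H7, U9.
Round 3 — r15, derive L.
Round 4 — r2, derive T7.
Round 5 — r1, r3, derive S, A8.
Round 6 — r5, r8, r10, r20, derive B, L55, M, W.
Round 7 — r12, derive U52.
Closure: {A8, B, C8, D6, F8, G, H7, J7, K, L, L55, M, P1, Q1, R9, S, T7, U52, U9, V1, W, W35} — 22 facts.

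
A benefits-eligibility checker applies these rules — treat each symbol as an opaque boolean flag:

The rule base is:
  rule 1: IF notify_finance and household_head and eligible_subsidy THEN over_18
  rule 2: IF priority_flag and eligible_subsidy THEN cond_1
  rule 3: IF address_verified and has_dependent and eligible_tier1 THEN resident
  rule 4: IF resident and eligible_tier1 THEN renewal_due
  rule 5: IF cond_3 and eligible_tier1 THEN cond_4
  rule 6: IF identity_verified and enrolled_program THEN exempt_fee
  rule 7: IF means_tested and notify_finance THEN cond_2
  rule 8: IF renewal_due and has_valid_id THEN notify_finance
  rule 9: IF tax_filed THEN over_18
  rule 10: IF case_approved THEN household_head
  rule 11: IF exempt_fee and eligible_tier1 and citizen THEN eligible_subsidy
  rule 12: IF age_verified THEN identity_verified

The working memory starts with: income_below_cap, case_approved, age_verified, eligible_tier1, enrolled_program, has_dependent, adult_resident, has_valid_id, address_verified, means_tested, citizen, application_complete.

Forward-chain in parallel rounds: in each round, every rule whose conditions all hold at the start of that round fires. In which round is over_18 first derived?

4

Round 1 — rule 3, rule 10, rule 12, derive resident, household_head, identity_verified.
Round 2 — rule 4, rule 6, derive renewal_due, exempt_fee.
Round 3 — rule 8, rule 11, derive notify_finance, eligible_subsidy.
Round 4 — rule 1, rule 7, derive over_18, cond_2.
over_18 first appears in round 4.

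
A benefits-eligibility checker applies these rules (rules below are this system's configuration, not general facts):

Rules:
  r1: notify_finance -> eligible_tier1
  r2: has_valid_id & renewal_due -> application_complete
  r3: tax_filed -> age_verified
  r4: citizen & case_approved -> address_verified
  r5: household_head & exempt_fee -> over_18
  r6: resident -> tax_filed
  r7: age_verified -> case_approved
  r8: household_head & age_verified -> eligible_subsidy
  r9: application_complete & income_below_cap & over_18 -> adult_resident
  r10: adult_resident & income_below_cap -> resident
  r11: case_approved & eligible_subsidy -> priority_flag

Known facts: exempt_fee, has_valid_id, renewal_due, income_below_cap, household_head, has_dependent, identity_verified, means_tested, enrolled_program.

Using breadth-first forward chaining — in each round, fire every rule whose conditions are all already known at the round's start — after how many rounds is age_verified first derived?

[1] r2 [has_valid_id & renewal_due -> application_complete]; r5 [household_head & exempt_fee -> over_18]. ⇒ new: application_complete, over_18.
[2] r9 [application_complete & income_below_cap & over_18 -> adult_resident]. ⇒ new: adult_resident.
[3] r10 [adult_resident & income_below_cap -> resident]. ⇒ new: resident.
[4] r6 [resident -> tax_filed]. ⇒ new: tax_filed.
[5] r3 [tax_filed -> age_verified]. ⇒ new: age_verified.
age_verified first appears in round 5.

5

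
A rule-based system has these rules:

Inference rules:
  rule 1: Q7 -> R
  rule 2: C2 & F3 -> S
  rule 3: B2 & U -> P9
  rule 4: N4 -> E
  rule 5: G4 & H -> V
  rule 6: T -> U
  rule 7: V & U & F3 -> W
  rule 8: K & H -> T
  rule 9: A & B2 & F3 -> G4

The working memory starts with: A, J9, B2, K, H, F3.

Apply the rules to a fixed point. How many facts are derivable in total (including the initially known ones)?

Round 1: rule 8 [K & H -> T]; rule 9 [A & B2 & F3 -> G4]. Adds T, G4.
Round 2: rule 5 [G4 & H -> V]; rule 6 [T -> U]. Adds V, U.
Round 3: rule 3 [B2 & U -> P9]; rule 7 [V & U & F3 -> W]. Adds P9, W.
Closure: {A, B2, F3, G4, H, J9, K, P9, T, U, V, W} — 12 facts.

12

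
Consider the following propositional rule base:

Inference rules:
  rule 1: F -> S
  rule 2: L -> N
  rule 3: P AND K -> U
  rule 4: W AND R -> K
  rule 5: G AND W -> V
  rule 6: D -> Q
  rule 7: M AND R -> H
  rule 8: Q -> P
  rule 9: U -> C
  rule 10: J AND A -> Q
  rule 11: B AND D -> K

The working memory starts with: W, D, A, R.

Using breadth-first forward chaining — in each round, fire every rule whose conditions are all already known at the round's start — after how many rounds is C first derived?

Round 1 — rule 4, rule 6, derive K, Q.
Round 2 — rule 8, derive P.
Round 3 — rule 3, derive U.
Round 4 — rule 9, derive C.
C first appears in round 4.

4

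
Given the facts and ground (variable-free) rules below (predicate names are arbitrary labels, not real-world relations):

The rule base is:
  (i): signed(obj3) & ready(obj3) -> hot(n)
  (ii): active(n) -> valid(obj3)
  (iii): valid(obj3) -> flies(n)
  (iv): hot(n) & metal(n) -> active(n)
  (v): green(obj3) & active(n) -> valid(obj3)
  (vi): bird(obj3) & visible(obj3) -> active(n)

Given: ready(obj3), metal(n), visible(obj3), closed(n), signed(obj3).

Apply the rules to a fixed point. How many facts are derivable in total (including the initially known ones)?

Round 1 fires (i), giving hot(n).
Round 2 fires (iv), giving active(n).
Round 3 fires (ii), giving valid(obj3).
Round 4 fires (iii), giving flies(n).
Closure: {active(n), closed(n), flies(n), hot(n), metal(n), ready(obj3), signed(obj3), valid(obj3), visible(obj3)} — 9 facts.

9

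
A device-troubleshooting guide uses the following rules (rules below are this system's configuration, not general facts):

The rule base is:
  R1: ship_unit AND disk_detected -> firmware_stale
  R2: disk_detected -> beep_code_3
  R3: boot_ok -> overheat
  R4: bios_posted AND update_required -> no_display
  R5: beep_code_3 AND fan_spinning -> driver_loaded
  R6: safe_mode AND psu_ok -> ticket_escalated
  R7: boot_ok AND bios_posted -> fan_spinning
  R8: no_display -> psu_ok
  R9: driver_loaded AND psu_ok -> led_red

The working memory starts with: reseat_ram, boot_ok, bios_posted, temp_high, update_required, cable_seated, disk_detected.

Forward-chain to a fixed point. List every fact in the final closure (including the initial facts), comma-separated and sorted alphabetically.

beep_code_3, bios_posted, boot_ok, cable_seated, disk_detected, driver_loaded, fan_spinning, led_red, no_display, overheat, psu_ok, reseat_ram, temp_high, update_required

Round 1 — R2, R3, R4, R7, derive beep_code_3, overheat, no_display, fan_spinning.
Round 2 — R5, R8, derive driver_loaded, psu_ok.
Round 3 — R9, derive led_red.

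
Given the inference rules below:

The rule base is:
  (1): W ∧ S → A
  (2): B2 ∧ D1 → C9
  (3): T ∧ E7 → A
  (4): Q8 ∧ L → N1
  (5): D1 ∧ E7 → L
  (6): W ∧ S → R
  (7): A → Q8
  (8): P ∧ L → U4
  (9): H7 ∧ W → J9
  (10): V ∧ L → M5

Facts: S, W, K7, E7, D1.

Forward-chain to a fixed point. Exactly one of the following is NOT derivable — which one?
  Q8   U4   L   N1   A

U4

[1] (1) [W ∧ S → A]; (5) [D1 ∧ E7 → L]; (6) [W ∧ S → R]. ⇒ new: A, L, R.
[2] (7) [A → Q8]. ⇒ new: Q8.
[3] (4) [Q8 ∧ L → N1]. ⇒ new: N1.
Derived: Q8 (round 2), L (round 1), N1 (round 3), A (round 1). U4 never appears in any round.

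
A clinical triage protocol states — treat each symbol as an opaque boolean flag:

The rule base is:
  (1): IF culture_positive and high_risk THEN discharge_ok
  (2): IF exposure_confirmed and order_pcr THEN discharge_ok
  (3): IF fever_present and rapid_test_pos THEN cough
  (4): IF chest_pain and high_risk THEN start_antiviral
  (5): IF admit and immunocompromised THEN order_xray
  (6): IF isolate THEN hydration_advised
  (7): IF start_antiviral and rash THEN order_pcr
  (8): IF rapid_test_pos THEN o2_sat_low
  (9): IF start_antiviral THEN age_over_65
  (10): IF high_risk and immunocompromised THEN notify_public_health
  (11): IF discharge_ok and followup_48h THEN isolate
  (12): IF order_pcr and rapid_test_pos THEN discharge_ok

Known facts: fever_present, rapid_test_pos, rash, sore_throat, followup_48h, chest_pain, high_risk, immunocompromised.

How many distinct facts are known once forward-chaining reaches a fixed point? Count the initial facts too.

17

[1] (3) [IF fever_present and rapid_test_pos THEN cough]; (4) [IF chest_pain and high_risk THEN start_antiviral]; (8) [IF rapid_test_pos THEN o2_sat_low]; (10) [IF high_risk and immunocompromised THEN notify_public_health]. ⇒ new: cough, start_antiviral, o2_sat_low, notify_public_health.
[2] (7) [IF start_antiviral and rash THEN order_pcr]; (9) [IF start_antiviral THEN age_over_65]. ⇒ new: order_pcr, age_over_65.
[3] (12) [IF order_pcr and rapid_test_pos THEN discharge_ok]. ⇒ new: discharge_ok.
[4] (11) [IF discharge_ok and followup_48h THEN isolate]. ⇒ new: isolate.
[5] (6) [IF isolate THEN hydration_advised]. ⇒ new: hydration_advised.
Closure: {age_over_65, chest_pain, cough, discharge_ok, fever_present, followup_48h, high_risk, hydration_advised, immunocompromised, isolate, notify_public_health, o2_sat_low, order_pcr, rapid_test_pos, rash, sore_throat, start_antiviral} — 17 facts.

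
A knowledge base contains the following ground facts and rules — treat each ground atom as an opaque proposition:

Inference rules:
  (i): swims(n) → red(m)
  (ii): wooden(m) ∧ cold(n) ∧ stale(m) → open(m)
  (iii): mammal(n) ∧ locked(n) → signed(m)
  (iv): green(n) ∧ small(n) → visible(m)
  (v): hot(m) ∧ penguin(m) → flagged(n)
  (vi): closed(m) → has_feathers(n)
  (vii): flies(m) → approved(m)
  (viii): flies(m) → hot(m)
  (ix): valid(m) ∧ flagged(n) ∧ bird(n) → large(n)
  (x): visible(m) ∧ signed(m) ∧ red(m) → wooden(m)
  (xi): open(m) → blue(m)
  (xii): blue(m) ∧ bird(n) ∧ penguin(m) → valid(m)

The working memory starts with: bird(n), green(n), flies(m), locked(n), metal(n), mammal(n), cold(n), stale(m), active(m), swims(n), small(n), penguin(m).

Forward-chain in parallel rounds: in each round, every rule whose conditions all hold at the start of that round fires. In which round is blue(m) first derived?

4

Round 1 fires (i), (iii), (iv), (vii), (viii), giving red(m), signed(m), visible(m), approved(m), hot(m).
Round 2 fires (v), (x), giving flagged(n), wooden(m).
Round 3 fires (ii), giving open(m).
Round 4 fires (xi), giving blue(m).
blue(m) first appears in round 4.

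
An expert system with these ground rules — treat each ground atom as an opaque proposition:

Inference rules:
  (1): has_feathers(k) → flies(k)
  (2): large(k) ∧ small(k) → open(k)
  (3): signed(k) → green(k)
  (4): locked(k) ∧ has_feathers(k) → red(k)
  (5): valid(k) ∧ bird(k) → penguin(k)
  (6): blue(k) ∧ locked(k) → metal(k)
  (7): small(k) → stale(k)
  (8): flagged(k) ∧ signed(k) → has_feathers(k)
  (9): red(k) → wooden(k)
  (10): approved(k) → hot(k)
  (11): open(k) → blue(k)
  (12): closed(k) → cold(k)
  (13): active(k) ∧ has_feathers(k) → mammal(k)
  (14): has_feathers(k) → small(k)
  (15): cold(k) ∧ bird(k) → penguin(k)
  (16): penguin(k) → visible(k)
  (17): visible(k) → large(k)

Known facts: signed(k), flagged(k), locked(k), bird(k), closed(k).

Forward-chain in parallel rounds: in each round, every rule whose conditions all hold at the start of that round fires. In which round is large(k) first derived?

Round 1 fires (3), (8), (12), giving green(k), has_feathers(k), cold(k).
Round 2 fires (1), (4), (14), (15), giving flies(k), red(k), small(k), penguin(k).
Round 3 fires (7), (9), (16), giving stale(k), wooden(k), visible(k).
Round 4 fires (17), giving large(k).
large(k) first appears in round 4.

4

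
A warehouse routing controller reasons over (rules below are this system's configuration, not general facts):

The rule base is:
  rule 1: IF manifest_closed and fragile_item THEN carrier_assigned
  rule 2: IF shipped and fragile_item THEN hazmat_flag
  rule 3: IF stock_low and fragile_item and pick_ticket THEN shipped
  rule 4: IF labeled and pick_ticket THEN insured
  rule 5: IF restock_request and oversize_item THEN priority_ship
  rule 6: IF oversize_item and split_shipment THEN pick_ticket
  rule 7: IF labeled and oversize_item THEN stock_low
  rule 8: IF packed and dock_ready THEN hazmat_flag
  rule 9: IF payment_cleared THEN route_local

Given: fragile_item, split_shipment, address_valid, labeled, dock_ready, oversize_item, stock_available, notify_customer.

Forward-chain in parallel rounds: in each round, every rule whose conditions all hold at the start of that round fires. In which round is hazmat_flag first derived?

Round 1 — rule 6, rule 7, derive pick_ticket, stock_low.
Round 2 — rule 3, rule 4, derive shipped, insured.
Round 3 — rule 2, derive hazmat_flag.
hazmat_flag first appears in round 3.

3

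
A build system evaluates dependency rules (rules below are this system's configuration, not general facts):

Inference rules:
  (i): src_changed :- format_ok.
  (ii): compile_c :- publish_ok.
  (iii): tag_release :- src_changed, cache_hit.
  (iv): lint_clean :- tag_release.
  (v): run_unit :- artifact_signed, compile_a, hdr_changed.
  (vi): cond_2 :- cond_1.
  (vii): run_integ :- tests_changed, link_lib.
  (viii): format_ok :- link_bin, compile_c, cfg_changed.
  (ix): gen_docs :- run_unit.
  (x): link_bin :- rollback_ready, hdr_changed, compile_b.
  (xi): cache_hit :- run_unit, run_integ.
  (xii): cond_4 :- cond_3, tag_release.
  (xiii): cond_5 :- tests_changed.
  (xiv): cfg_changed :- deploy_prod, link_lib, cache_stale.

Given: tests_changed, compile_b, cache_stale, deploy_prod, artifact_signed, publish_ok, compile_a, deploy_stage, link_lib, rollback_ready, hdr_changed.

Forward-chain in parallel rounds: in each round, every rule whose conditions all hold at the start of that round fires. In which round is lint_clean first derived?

Round 1 — (ii), (v), (vii), (x), (xiii), (xiv), derive compile_c, run_unit, run_integ, link_bin, cond_5, cfg_changed.
Round 2 — (viii), (ix), (xi), derive format_ok, gen_docs, cache_hit.
Round 3 — (i), derive src_changed.
Round 4 — (iii), derive tag_release.
Round 5 — (iv), derive lint_clean.
lint_clean first appears in round 5.

5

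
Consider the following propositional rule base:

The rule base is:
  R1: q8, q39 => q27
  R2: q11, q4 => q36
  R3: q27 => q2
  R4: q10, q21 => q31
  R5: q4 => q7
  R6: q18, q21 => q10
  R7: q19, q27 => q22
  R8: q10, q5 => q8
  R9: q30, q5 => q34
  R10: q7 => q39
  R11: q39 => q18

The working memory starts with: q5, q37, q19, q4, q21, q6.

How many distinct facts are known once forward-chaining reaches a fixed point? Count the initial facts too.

15

Round 1 — R5, derive q7.
Round 2 — R10, derive q39.
Round 3 — R11, derive q18.
Round 4 — R6, derive q10.
Round 5 — R4, R8, derive q31, q8.
Round 6 — R1, derive q27.
Round 7 — R3, R7, derive q2, q22.
Closure: {q10, q18, q19, q2, q21, q22, q27, q31, q37, q39, q4, q5, q6, q7, q8} — 15 facts.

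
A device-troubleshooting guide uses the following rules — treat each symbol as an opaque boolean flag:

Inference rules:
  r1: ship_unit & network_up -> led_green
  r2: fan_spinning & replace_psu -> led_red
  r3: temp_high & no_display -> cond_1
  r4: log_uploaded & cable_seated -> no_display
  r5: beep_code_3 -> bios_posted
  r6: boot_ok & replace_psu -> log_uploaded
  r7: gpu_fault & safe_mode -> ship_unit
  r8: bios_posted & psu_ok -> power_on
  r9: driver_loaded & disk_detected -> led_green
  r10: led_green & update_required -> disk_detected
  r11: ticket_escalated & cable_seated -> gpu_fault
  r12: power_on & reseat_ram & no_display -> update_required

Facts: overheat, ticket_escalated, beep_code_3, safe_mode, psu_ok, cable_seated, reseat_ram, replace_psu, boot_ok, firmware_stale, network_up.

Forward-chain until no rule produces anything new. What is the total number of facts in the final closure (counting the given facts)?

Round 1 fires r5, r6, r11, giving bios_posted, log_uploaded, gpu_fault.
Round 2 fires r4, r7, r8, giving no_display, ship_unit, power_on.
Round 3 fires r1, r12, giving led_green, update_required.
Round 4 fires r10, giving disk_detected.
Closure: {beep_code_3, bios_posted, boot_ok, cable_seated, disk_detected, firmware_stale, gpu_fault, led_green, log_uploaded, network_up, no_display, overheat, power_on, psu_ok, replace_psu, reseat_ram, safe_mode, ship_unit, ticket_escalated, update_required} — 20 facts.

20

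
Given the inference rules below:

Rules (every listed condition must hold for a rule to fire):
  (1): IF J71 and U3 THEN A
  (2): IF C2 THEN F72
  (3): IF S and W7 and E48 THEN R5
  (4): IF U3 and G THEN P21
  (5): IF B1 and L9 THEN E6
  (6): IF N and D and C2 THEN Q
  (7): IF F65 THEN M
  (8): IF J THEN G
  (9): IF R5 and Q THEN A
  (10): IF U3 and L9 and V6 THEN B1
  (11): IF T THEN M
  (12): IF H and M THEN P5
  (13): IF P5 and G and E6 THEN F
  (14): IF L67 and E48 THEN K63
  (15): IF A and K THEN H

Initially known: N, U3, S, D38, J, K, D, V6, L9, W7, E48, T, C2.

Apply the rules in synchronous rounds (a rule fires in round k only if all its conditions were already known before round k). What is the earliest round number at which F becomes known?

5

Round 1 fires (2), (3), (6), (8), (10), (11), giving F72, R5, Q, G, B1, M.
Round 2 fires (4), (5), (9), giving P21, E6, A.
Round 3 fires (15), giving H.
Round 4 fires (12), giving P5.
Round 5 fires (13), giving F.
F first appears in round 5.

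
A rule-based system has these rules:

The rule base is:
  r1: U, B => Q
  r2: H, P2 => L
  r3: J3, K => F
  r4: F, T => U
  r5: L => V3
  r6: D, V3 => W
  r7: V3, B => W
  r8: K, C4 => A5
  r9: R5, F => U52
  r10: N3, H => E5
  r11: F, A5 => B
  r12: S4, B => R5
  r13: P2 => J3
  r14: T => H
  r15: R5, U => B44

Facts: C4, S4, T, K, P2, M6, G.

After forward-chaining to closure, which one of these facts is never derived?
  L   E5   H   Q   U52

Round 1 — r8, r13, r14, derive A5, J3, H.
Round 2 — r2, r3, derive L, F.
Round 3 — r4, r5, r11, derive U, V3, B.
Round 4 — r1, r7, r12, derive Q, W, R5.
Round 5 — r9, r15, derive U52, B44.
Derived: Q (round 4), H (round 1), L (round 2), U52 (round 5). E5 never appears in any round.

E5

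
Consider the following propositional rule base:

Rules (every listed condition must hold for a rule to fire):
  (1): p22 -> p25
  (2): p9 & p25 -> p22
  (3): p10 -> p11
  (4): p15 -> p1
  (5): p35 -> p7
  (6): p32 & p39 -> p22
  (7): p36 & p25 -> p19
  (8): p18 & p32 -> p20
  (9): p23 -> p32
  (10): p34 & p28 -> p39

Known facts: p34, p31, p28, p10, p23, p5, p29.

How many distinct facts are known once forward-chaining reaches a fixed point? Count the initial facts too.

12

Round 1 fires (3), (9), (10), giving p11, p32, p39.
Round 2 fires (6), giving p22.
Round 3 fires (1), giving p25.
Closure: {p10, p11, p22, p23, p25, p28, p29, p31, p32, p34, p39, p5} — 12 facts.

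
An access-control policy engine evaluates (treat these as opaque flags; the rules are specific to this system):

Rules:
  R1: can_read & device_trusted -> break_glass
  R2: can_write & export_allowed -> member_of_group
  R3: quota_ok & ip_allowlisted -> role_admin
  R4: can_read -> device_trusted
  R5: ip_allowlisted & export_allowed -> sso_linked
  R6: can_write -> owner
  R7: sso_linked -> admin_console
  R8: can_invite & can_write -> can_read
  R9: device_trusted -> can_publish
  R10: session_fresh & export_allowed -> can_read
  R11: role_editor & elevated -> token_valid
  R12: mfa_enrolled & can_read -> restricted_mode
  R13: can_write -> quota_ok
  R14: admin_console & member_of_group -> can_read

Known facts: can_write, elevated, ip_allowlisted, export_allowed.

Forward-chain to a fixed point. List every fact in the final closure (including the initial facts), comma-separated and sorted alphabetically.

Round 1 — R2, R5, R6, R13, derive member_of_group, sso_linked, owner, quota_ok.
Round 2 — R3, R7, derive role_admin, admin_console.
Round 3 — R14, derive can_read.
Round 4 — R4, derive device_trusted.
Round 5 — R1, R9, derive break_glass, can_publish.

admin_console, break_glass, can_publish, can_read, can_write, device_trusted, elevated, export_allowed, ip_allowlisted, member_of_group, owner, quota_ok, role_admin, sso_linked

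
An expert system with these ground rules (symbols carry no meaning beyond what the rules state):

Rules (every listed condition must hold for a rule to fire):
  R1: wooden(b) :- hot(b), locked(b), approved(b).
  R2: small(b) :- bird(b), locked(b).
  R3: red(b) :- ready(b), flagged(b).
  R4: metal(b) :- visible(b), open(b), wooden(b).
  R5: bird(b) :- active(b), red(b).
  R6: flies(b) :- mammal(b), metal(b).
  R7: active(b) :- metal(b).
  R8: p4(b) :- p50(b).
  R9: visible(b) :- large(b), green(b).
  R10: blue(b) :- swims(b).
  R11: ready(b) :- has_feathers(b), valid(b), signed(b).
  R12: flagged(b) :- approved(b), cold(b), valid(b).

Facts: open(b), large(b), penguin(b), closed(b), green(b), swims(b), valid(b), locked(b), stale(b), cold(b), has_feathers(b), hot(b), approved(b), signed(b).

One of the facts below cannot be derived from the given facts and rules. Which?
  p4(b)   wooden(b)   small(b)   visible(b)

p4(b)

Round 1: R1 [wooden(b) :- hot(b), locked(b), approved(b).]; R9 [visible(b) :- large(b), green(b).]; R10 [blue(b) :- swims(b).]; R11 [ready(b) :- has_feathers(b), valid(b), signed(b).]; R12 [flagged(b) :- approved(b), cold(b), valid(b).]. New: wooden(b), visible(b), blue(b), ready(b), flagged(b).
Round 2: R3 [red(b) :- ready(b), flagged(b).]; R4 [metal(b) :- visible(b), open(b), wooden(b).]. New: red(b), metal(b).
Round 3: R7 [active(b) :- metal(b).]. New: active(b).
Round 4: R5 [bird(b) :- active(b), red(b).]. New: bird(b).
Round 5: R2 [small(b) :- bird(b), locked(b).]. New: small(b).
Derived: visible(b) (round 1), wooden(b) (round 1), small(b) (round 5). p4(b) never appears in any round.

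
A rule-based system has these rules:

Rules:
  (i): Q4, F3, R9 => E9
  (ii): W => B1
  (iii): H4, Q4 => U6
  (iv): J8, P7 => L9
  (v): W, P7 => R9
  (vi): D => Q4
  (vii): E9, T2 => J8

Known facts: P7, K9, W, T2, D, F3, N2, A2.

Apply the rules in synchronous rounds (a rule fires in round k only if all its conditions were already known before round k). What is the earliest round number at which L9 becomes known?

[1] (ii) [W => B1]; (v) [W, P7 => R9]; (vi) [D => Q4]. ⇒ new: B1, R9, Q4.
[2] (i) [Q4, F3, R9 => E9]. ⇒ new: E9.
[3] (vii) [E9, T2 => J8]. ⇒ new: J8.
[4] (iv) [J8, P7 => L9]. ⇒ new: L9.
L9 first appears in round 4.

4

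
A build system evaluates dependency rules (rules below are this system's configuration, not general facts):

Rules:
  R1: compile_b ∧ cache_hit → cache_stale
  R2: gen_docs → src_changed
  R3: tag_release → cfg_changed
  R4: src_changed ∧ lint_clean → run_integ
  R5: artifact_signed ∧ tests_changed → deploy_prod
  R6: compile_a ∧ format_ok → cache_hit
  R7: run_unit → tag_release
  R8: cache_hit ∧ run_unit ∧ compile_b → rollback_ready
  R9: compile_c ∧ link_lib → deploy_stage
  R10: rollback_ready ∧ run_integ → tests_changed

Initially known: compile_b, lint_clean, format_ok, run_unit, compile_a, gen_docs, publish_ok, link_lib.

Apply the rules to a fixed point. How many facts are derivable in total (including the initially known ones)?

Round 1: R2 [gen_docs → src_changed]; R6 [compile_a ∧ format_ok → cache_hit]; R7 [run_unit → tag_release]. Adds src_changed, cache_hit, tag_release.
Round 2: R1 [compile_b ∧ cache_hit → cache_stale]; R3 [tag_release → cfg_changed]; R4 [src_changed ∧ lint_clean → run_integ]; R8 [cache_hit ∧ run_unit ∧ compile_b → rollback_ready]. Adds cache_stale, cfg_changed, run_integ, rollback_ready.
Round 3: R10 [rollback_ready ∧ run_integ → tests_changed]. Adds tests_changed.
Closure: {cache_hit, cache_stale, cfg_changed, compile_a, compile_b, format_ok, gen_docs, link_lib, lint_clean, publish_ok, rollback_ready, run_integ, run_unit, src_changed, tag_release, tests_changed} — 16 facts.

16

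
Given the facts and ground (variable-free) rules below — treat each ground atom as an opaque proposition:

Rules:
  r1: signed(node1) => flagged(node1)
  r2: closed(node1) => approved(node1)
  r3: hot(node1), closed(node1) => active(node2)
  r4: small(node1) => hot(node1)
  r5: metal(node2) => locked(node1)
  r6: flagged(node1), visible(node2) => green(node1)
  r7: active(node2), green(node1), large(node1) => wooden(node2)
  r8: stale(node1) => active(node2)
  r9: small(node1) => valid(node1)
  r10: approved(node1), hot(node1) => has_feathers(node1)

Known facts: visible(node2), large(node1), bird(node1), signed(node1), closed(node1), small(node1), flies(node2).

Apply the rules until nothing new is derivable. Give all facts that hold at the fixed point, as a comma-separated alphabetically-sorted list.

active(node2), approved(node1), bird(node1), closed(node1), flagged(node1), flies(node2), green(node1), has_feathers(node1), hot(node1), large(node1), signed(node1), small(node1), valid(node1), visible(node2), wooden(node2)

Round 1: r1 [signed(node1) => flagged(node1)]; r2 [closed(node1) => approved(node1)]; r4 [small(node1) => hot(node1)]; r9 [small(node1) => valid(node1)]. Adds flagged(node1), approved(node1), hot(node1), valid(node1).
Round 2: r3 [hot(node1), closed(node1) => active(node2)]; r6 [flagged(node1), visible(node2) => green(node1)]; r10 [approved(node1), hot(node1) => has_feathers(node1)]. Adds active(node2), green(node1), has_feathers(node1).
Round 3: r7 [active(node2), green(node1), large(node1) => wooden(node2)]. Adds wooden(node2).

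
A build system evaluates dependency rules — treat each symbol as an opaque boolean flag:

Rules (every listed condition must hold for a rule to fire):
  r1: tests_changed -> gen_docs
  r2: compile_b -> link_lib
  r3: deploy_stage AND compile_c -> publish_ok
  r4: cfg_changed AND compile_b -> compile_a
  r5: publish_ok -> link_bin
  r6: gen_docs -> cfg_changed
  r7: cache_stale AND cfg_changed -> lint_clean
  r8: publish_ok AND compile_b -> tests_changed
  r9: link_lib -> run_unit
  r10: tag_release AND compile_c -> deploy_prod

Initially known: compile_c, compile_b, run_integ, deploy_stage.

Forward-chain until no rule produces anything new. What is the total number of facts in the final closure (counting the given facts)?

12

Round 1: r2 [compile_b -> link_lib]; r3 [deploy_stage AND compile_c -> publish_ok]. Adds link_lib, publish_ok.
Round 2: r5 [publish_ok -> link_bin]; r8 [publish_ok AND compile_b -> tests_changed]; r9 [link_lib -> run_unit]. Adds link_bin, tests_changed, run_unit.
Round 3: r1 [tests_changed -> gen_docs]. Adds gen_docs.
Round 4: r6 [gen_docs -> cfg_changed]. Adds cfg_changed.
Round 5: r4 [cfg_changed AND compile_b -> compile_a]. Adds compile_a.
Closure: {cfg_changed, compile_a, compile_b, compile_c, deploy_stage, gen_docs, link_bin, link_lib, publish_ok, run_integ, run_unit, tests_changed} — 12 facts.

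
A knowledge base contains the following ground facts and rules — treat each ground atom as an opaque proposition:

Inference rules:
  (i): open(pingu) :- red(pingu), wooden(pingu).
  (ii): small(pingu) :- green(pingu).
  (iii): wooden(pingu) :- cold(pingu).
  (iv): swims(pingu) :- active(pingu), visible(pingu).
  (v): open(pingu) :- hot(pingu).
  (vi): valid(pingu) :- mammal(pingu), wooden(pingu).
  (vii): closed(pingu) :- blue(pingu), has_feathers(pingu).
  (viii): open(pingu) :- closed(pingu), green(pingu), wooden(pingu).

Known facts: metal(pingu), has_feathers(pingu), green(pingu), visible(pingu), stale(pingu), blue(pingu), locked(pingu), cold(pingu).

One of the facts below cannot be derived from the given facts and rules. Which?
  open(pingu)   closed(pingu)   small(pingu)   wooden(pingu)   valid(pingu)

Round 1: (ii) [small(pingu) :- green(pingu).]; (iii) [wooden(pingu) :- cold(pingu).]; (vii) [closed(pingu) :- blue(pingu), has_feathers(pingu).]. Adds small(pingu), wooden(pingu), closed(pingu).
Round 2: (viii) [open(pingu) :- closed(pingu), green(pingu), wooden(pingu).]. Adds open(pingu).
Derived: open(pingu) (round 2), small(pingu) (round 1), wooden(pingu) (round 1), closed(pingu) (round 1). valid(pingu) never appears in any round.

valid(pingu)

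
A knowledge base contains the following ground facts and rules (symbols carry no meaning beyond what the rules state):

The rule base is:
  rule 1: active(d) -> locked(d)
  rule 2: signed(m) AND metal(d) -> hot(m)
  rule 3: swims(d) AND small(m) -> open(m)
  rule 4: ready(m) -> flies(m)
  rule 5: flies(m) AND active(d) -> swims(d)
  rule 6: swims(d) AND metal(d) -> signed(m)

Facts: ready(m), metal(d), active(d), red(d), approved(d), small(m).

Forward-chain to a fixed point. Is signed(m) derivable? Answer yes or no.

yes

Round 1: rule 1 [active(d) -> locked(d)]; rule 4 [ready(m) -> flies(m)]. New: locked(d), flies(m).
Round 2: rule 5 [flies(m) AND active(d) -> swims(d)]. New: swims(d).
Round 3: rule 3 [swims(d) AND small(m) -> open(m)]; rule 6 [swims(d) AND metal(d) -> signed(m)]. New: open(m), signed(m).
Round 4: rule 2 [signed(m) AND metal(d) -> hot(m)]. New: hot(m).
signed(m) appears in round 3, so it is derivable.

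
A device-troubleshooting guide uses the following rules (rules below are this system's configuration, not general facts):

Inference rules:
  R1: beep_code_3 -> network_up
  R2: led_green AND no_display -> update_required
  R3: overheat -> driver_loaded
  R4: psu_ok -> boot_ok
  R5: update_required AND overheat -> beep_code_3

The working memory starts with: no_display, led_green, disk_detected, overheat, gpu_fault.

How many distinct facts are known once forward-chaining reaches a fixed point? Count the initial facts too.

Round 1: R2 [led_green AND no_display -> update_required]; R3 [overheat -> driver_loaded]. New: update_required, driver_loaded.
Round 2: R5 [update_required AND overheat -> beep_code_3]. New: beep_code_3.
Round 3: R1 [beep_code_3 -> network_up]. New: network_up.
Closure: {beep_code_3, disk_detected, driver_loaded, gpu_fault, led_green, network_up, no_display, overheat, update_required} — 9 facts.

9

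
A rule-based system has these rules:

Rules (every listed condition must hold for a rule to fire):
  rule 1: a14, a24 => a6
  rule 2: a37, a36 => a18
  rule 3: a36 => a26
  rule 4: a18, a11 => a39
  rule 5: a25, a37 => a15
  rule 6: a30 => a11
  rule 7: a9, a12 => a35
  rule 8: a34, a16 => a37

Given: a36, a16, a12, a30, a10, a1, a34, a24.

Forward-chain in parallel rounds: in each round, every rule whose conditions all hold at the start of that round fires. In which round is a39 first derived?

Round 1 fires rule 3, rule 6, rule 8, giving a26, a11, a37.
Round 2 fires rule 2, giving a18.
Round 3 fires rule 4, giving a39.
a39 first appears in round 3.

3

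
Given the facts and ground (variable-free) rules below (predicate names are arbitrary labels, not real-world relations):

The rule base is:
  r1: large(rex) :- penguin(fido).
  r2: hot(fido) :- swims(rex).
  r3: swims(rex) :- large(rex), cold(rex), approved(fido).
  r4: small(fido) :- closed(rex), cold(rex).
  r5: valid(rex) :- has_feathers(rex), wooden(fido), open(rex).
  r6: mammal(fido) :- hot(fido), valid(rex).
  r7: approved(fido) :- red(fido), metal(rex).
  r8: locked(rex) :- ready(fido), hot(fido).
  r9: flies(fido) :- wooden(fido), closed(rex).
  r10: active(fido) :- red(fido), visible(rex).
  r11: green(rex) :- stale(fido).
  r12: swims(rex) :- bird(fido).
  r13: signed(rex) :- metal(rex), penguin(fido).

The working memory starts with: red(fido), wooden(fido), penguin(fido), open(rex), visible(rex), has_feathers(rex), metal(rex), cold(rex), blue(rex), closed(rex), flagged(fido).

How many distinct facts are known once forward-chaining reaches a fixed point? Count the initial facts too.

21

Round 1: r1 [large(rex) :- penguin(fido).]; r4 [small(fido) :- closed(rex), cold(rex).]; r5 [valid(rex) :- has_feathers(rex), wooden(fido), open(rex).]; r7 [approved(fido) :- red(fido), metal(rex).]; r9 [flies(fido) :- wooden(fido), closed(rex).]; r10 [active(fido) :- red(fido), visible(rex).]; r13 [signed(rex) :- metal(rex), penguin(fido).]. New: large(rex), small(fido), valid(rex), approved(fido), flies(fido), active(fido), signed(rex).
Round 2: r3 [swims(rex) :- large(rex), cold(rex), approved(fido).]. New: swims(rex).
Round 3: r2 [hot(fido) :- swims(rex).]. New: hot(fido).
Round 4: r6 [mammal(fido) :- hot(fido), valid(rex).]. New: mammal(fido).
Closure: {active(fido), approved(fido), blue(rex), closed(rex), cold(rex), flagged(fido), flies(fido), has_feathers(rex), hot(fido), large(rex), mammal(fido), metal(rex), open(rex), penguin(fido), red(fido), signed(rex), small(fido), swims(rex), valid(rex), visible(rex), wooden(fido)} — 21 facts.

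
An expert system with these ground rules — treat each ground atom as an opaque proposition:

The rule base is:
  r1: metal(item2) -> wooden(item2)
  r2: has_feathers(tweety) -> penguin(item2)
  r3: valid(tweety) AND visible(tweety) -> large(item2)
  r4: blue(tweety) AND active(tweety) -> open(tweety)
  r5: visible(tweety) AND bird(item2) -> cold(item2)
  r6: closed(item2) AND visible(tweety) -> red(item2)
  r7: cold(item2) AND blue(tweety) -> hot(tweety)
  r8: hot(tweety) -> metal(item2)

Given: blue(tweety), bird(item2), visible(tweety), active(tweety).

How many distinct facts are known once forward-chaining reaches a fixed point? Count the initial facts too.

9

Round 1: r4 [blue(tweety) AND active(tweety) -> open(tweety)]; r5 [visible(tweety) AND bird(item2) -> cold(item2)]. Adds open(tweety), cold(item2).
Round 2: r7 [cold(item2) AND blue(tweety) -> hot(tweety)]. Adds hot(tweety).
Round 3: r8 [hot(tweety) -> metal(item2)]. Adds metal(item2).
Round 4: r1 [metal(item2) -> wooden(item2)]. Adds wooden(item2).
Closure: {active(tweety), bird(item2), blue(tweety), cold(item2), hot(tweety), metal(item2), open(tweety), visible(tweety), wooden(item2)} — 9 facts.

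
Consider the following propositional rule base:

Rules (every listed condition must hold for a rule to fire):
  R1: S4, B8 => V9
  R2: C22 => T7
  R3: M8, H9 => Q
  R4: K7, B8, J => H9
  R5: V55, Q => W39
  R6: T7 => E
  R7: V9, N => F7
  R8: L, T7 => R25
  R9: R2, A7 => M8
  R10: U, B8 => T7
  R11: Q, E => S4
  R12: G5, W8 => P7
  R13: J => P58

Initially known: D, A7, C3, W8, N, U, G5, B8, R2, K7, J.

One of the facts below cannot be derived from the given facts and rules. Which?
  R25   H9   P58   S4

[1] R4 [K7, B8, J => H9]; R9 [R2, A7 => M8]; R10 [U, B8 => T7]; R12 [G5, W8 => P7]; R13 [J => P58]. ⇒ new: H9, M8, T7, P7, P58.
[2] R3 [M8, H9 => Q]; R6 [T7 => E]. ⇒ new: Q, E.
[3] R11 [Q, E => S4]. ⇒ new: S4.
[4] R1 [S4, B8 => V9]. ⇒ new: V9.
[5] R7 [V9, N => F7]. ⇒ new: F7.
Derived: S4 (round 3), H9 (round 1), P58 (round 1). R25 never appears in any round.

R25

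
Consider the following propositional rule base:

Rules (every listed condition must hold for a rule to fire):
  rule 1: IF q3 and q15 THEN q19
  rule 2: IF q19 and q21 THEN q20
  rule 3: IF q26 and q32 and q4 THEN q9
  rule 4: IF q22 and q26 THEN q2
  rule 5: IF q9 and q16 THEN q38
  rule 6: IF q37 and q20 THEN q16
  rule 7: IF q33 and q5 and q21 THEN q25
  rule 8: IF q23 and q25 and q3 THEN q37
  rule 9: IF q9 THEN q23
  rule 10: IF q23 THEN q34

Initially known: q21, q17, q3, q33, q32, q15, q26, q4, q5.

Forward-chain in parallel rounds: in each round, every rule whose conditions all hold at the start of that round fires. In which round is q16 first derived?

4

[1] rule 1 [IF q3 and q15 THEN q19]; rule 3 [IF q26 and q32 and q4 THEN q9]; rule 7 [IF q33 and q5 and q21 THEN q25]. ⇒ new: q19, q9, q25.
[2] rule 2 [IF q19 and q21 THEN q20]; rule 9 [IF q9 THEN q23]. ⇒ new: q20, q23.
[3] rule 8 [IF q23 and q25 and q3 THEN q37]; rule 10 [IF q23 THEN q34]. ⇒ new: q37, q34.
[4] rule 6 [IF q37 and q20 THEN q16]. ⇒ new: q16.
q16 first appears in round 4.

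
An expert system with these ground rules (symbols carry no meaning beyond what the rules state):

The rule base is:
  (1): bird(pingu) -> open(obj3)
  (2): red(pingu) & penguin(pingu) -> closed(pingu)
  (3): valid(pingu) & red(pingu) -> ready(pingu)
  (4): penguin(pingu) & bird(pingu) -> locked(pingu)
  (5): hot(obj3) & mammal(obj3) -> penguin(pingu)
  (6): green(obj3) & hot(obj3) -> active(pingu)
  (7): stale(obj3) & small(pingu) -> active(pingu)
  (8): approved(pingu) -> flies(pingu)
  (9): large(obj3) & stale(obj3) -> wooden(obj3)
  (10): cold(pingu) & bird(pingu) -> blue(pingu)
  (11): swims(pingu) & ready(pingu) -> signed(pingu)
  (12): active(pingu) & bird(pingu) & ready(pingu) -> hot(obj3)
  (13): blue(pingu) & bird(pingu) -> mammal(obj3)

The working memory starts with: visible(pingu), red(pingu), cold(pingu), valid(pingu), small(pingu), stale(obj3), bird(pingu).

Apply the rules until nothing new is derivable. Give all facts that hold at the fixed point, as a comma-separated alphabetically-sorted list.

active(pingu), bird(pingu), blue(pingu), closed(pingu), cold(pingu), hot(obj3), locked(pingu), mammal(obj3), open(obj3), penguin(pingu), ready(pingu), red(pingu), small(pingu), stale(obj3), valid(pingu), visible(pingu)

Round 1 — (1), (3), (7), (10), derive open(obj3), ready(pingu), active(pingu), blue(pingu).
Round 2 — (12), (13), derive hot(obj3), mammal(obj3).
Round 3 — (5), derive penguin(pingu).
Round 4 — (2), (4), derive closed(pingu), locked(pingu).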